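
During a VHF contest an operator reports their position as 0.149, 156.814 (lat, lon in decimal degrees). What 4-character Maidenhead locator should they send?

QJ80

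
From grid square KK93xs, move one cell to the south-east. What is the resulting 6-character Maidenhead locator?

Longitude subsquare x = 23; +1 → 24, wraps to 0 = a, carry into square.
Longitude square 9; +1 → 10, wraps to 0, carry into field.
Longitude field K = 10; +1 → 11 = L.
Latitude subsquare s = 18; −1 → 17 = r.

LK03ar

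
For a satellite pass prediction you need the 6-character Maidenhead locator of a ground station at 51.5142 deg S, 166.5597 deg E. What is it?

Offset from 180°W / 90°S: lon 346.5597°, lat 38.4858°.
Field: lon ⌊346.5597/20⌋ = 17 → R; lat ⌊38.4858/10⌋ = 3 → D.
Square: lon ⌊6.5597/2⌋ = 3; lat ⌊8.4858/1⌋ = 8.
Subsquare: lon ⌊0.5597/0.0833333⌋ = 6 → g; lat ⌊0.4858/0.0416667⌋ = 11 → l.

RD38gl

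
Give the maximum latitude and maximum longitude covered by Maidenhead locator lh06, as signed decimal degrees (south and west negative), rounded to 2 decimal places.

Field L=11, H=7: +11·20° lon, +7·10° lat → SW at lon 40°, lat -20°.
Square 0, 6: +0·2° lon, +6·1° lat → SW at lon 40°, lat -14°.
Cell spans 2° lon × 1° lat. NE corner is SW corner plus one full cell.
latitude -13.00, longitude 42.00.

-13.00, 42.00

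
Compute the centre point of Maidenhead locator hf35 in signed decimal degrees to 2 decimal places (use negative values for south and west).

Field H=7, F=5: +7·20° lon, +5·10° lat → SW at lon -40°, lat -40°.
Square 3, 5: +3·2° lon, +5·1° lat → SW at lon -34°, lat -35°.
Cell spans 2° lon × 1° lat. Centre is SW corner plus half of each.
latitude -34.50, longitude -33.00.

-34.50, -33.00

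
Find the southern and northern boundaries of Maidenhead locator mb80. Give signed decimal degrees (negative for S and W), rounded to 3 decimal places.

-80.000, -79.000

Field M=12, B=1: +12·20° lon, +1·10° lat → SW at lon 60°, lat -80°.
Square 8, 0: +8·2° lon, +0·1° lat → SW at lon 76°, lat -80°.
Cell spans 2° lon × 1° lat.
south -80.000, north -79.000.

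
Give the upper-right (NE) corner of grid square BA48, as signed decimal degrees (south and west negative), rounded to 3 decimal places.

-81.000, -150.000

Field B=1, A=0: +1·20° lon, +0·10° lat → SW at lon -160°, lat -90°.
Square 4, 8: +4·2° lon, +8·1° lat → SW at lon -152°, lat -82°.
Cell spans 2° lon × 1° lat. NE corner is SW corner plus one full cell.
latitude -81.000, longitude -150.000.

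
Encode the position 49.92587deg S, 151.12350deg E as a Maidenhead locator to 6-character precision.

Shift to the Maidenhead origin (180°W, 90°S): lon 331.1235, lat 40.0741.
Field: lon ⌊331.1235/20⌋ = 16 → Q; lat ⌊40.0741/10⌋ = 4 → E.
Square: lon ⌊11.1235/2⌋ = 5; lat ⌊0.0741/1⌋ = 0.
Subsquare: lon ⌊1.1235/0.0833333⌋ = 13 → n; lat ⌊0.0741/0.0416667⌋ = 1 → b.

QE50nb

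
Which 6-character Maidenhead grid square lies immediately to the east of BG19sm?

BG19tm

Longitude subsquare s = 18; +1 → 19 = t.
The latitude characters are unchanged.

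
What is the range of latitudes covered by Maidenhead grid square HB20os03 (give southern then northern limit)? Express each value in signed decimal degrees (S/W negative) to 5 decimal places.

-79.23750, -79.23333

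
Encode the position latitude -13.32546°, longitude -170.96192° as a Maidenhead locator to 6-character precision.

AH46mq

Shift to the Maidenhead origin (180°W, 90°S): lon 9.0381, lat 76.6745.
Field (20°×10°, letters A–R): lon ⌊9.0381/20⌋ = 0 → A; lat ⌊76.6745/10⌋ = 7 → H.
Square (2°×1°, digits 0–9): lon ⌊9.0381/2⌋ = 4; lat ⌊6.6745/1⌋ = 6.
Subsquare (5′×2.5′, letters a–x): lon ⌊1.0381/0.0833333⌋ = 12 → m; lat ⌊0.6745/0.0416667⌋ = 16 → q.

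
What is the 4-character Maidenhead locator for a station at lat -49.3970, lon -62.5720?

FE80

Add 180° to longitude and 90° to latitude: 117.43, 40.60.
Field (20°×10°, letters A–R): lon ⌊117.43/20⌋ = 5 → F; lat ⌊40.60/10⌋ = 4 → E.
Square (2°×1°, digits 0–9): lon ⌊17.43/2⌋ = 8; lat ⌊0.60/1⌋ = 0.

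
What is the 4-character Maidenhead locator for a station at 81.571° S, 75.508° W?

FA28

Offset from 180°W / 90°S: lon 104.49°, lat 8.43°.
Field: lon ⌊104.49/20⌋ = 5 → F; lat ⌊8.43/10⌋ = 0 → A.
Square: lon ⌊4.49/2⌋ = 2; lat ⌊8.43/1⌋ = 8.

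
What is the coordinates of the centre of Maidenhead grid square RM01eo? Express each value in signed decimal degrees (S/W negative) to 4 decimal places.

Field R=17, M=12: +17·20° lon, +12·10° lat → SW at lon 160°, lat 30°.
Square 0, 1: +0·2° lon, +1·1° lat → SW at lon 160°, lat 31°.
Subsquare e=4, o=14: +4·0.0833333° lon, +14·0.0416667° lat → SW at lon 160.333°, lat 31.5833°.
Cell spans 0.0833333° lon × 0.0416667° lat. Centre is SW corner plus half of each.
latitude 31.6042, longitude 160.3750.

31.6042, 160.3750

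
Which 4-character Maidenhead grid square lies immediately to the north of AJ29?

Latitude square 9; +1 → 10, wraps to 0, carry into field.
Latitude field J = 9; +1 → 10 = K.
The longitude characters are unchanged.

AK20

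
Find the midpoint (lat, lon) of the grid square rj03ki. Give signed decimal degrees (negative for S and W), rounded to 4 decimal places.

3.3542, 160.8750

Field R=17, J=9: +17·20° lon, +9·10° lat → SW at lon 160°, lat 0°.
Square 0, 3: +0·2° lon, +3·1° lat → SW at lon 160°, lat 3°.
Subsquare k=10, i=8: +10·0.0833333° lon, +8·0.0416667° lat → SW at lon 160.833°, lat 3.33333°.
Cell spans 0.0833333° lon × 0.0416667° lat. Centre is SW corner plus half of each.
latitude 3.3542, longitude 160.8750.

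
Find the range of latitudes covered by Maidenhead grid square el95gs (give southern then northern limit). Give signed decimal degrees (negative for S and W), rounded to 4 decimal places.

Field E=4, L=11: +4·20° lon, +11·10° lat → SW at lon -100°, lat 20°.
Square 9, 5: +9·2° lon, +5·1° lat → SW at lon -82°, lat 25°.
Subsquare g=6, s=18: +6·0.0833333° lon, +18·0.0416667° lat → SW at lon -81.5°, lat 25.75°.
Cell spans 0.0833333° lon × 0.0416667° lat.
south 25.7500, north 25.7917.

25.7500, 25.7917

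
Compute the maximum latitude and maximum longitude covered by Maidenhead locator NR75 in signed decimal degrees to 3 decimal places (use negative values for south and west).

86.000, 96.000

Field N=13, R=17: +13·20° lon, +17·10° lat → SW at lon 80°, lat 80°.
Square 7, 5: +7·2° lon, +5·1° lat → SW at lon 94°, lat 85°.
Cell spans 2° lon × 1° lat. NE corner is SW corner plus one full cell.
latitude 86.000, longitude 96.000.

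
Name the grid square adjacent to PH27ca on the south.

PH26cx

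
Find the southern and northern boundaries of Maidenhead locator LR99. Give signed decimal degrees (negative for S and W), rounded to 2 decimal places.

89.00, 90.00

Field L=11, R=17: +11·20° lon, +17·10° lat → SW at lon 40°, lat 80°.
Square 9, 9: +9·2° lon, +9·1° lat → SW at lon 58°, lat 89°.
Cell spans 2° lon × 1° lat.
south 89.00, north 90.00.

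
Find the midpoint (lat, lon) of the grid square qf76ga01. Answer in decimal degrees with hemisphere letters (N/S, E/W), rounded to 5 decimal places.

33.99375° S, 154.50417° E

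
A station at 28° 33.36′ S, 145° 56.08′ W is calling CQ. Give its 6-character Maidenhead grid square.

BG71ak

Add 180° to longitude and 90° to latitude: 34.0653, 61.4440.
Field (20°×10°, letters A–R): lon ⌊34.0653/20⌋ = 1 → B; lat ⌊61.4440/10⌋ = 6 → G.
Square (2°×1°, digits 0–9): lon ⌊14.0653/2⌋ = 7; lat ⌊1.4440/1⌋ = 1.
Subsquare (5′×2.5′, letters a–x): lon ⌊0.0653/0.0833333⌋ = 0 → a; lat ⌊0.4440/0.0416667⌋ = 10 → k.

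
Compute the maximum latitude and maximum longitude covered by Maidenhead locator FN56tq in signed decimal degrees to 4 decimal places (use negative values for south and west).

Field F=5, N=13: +5·20° lon, +13·10° lat → SW at lon -80°, lat 40°.
Square 5, 6: +5·2° lon, +6·1° lat → SW at lon -70°, lat 46°.
Subsquare t=19, q=16: +19·0.0833333° lon, +16·0.0416667° lat → SW at lon -68.4167°, lat 46.6667°.
Cell spans 0.0833333° lon × 0.0416667° lat. NE corner is SW corner plus one full cell.
latitude 46.7083, longitude -68.3333.

46.7083, -68.3333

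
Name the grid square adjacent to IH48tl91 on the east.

Longitude extended square 9; +1 → 10, wraps to 0, carry into subsquare.
Longitude subsquare t = 19; +1 → 20 = u.
The latitude characters are unchanged.

IH48ul01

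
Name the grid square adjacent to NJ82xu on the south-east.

Longitude subsquare x = 23; +1 → 24, wraps to 0 = a, carry into square.
Longitude square 8; +1 → 9.
Latitude subsquare u = 20; −1 → 19 = t.

NJ92at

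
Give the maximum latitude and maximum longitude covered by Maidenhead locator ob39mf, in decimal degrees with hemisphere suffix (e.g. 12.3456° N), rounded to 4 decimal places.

Field O=14, B=1: +14·20° lon, +1·10° lat → SW at lon 100°, lat -80°.
Square 3, 9: +3·2° lon, +9·1° lat → SW at lon 106°, lat -71°.
Subsquare m=12, f=5: +12·0.0833333° lon, +5·0.0416667° lat → SW at lon 107°, lat -70.7917°.
Cell spans 0.0833333° lon × 0.0416667° lat. NE corner is SW corner plus one full cell.
latitude 70.7500° S, longitude 107.0833° E.

70.7500° S, 107.0833° E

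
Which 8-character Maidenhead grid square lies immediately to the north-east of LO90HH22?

Longitude extended square 2; +1 → 3.
Latitude extended square 2; +1 → 3.

LO90hh33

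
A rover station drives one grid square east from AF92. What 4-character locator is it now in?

BF02

Longitude square 9; +1 → 10, wraps to 0, carry into field.
Longitude field A = 0; +1 → 1 = B.
The latitude characters are unchanged.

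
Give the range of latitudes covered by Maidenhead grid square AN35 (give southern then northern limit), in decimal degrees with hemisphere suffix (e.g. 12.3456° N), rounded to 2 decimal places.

Field A=0, N=13: +0·20° lon, +13·10° lat → SW at lon -180°, lat 40°.
Square 3, 5: +3·2° lon, +5·1° lat → SW at lon -174°, lat 45°.
Cell spans 2° lon × 1° lat.
south 45.00° N, north 46.00° N.

45.00° N, 46.00° N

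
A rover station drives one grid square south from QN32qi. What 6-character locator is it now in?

QN32qh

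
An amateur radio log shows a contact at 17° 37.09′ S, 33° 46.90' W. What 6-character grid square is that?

HH32cj

Shift to the Maidenhead origin (180°W, 90°S): lon 146.2183, lat 72.3818.
Field: 146.2183/20 → 7 → H, 72.3818/10 → 7 → H; chars HH.
Square: 6.2183/2 → 3, 2.3818/1 → 2; chars 32.
Subsquare: 0.2183/0.0833333 → 2 → c, 0.3818/0.0416667 → 9 → j; chars cj.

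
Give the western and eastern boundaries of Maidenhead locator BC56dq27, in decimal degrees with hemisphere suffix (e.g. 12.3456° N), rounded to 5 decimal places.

Field B=1, C=2: +1·20° lon, +2·10° lat → SW at lon -160°, lat -70°.
Square 5, 6: +5·2° lon, +6·1° lat → SW at lon -150°, lat -64°.
Subsquare d=3, q=16: +3·0.0833333° lon, +16·0.0416667° lat → SW at lon -149.75°, lat -63.3333°.
Extended square 2, 7: +2·0.00833333° lon, +7·0.00416667° lat → SW at lon -149.733°, lat -63.3042°.
Cell spans 0.00833333° lon × 0.00416667° lat.
west 149.73333° W, east 149.72500° W.

149.73333° W, 149.72500° W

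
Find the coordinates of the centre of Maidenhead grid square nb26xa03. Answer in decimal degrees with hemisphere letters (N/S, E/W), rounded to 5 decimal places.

73.98542° S, 85.92083° E

Field N=13, B=1: +13·20° lon, +1·10° lat → SW at lon 80°, lat -80°.
Square 2, 6: +2·2° lon, +6·1° lat → SW at lon 84°, lat -74°.
Subsquare x=23, a=0: +23·0.0833333° lon, +0·0.0416667° lat → SW at lon 85.9167°, lat -74°.
Extended square 0, 3: +0·0.00833333° lon, +3·0.00416667° lat → SW at lon 85.9167°, lat -73.9875°.
Cell spans 0.00833333° lon × 0.00416667° lat. Centre is SW corner plus half of each.
latitude 73.98542° S, longitude 85.92083° E.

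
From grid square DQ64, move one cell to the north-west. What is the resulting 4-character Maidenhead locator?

Longitude square 6; −1 → 5.
Latitude square 4; +1 → 5.

DQ55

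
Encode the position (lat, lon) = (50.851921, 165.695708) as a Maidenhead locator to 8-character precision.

RO20uu34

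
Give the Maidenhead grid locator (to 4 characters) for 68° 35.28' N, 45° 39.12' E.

Add 180° to longitude and 90° to latitude: 225.65, 158.59.
Field: lon ⌊225.65/20⌋ = 11 → L; lat ⌊158.59/10⌋ = 15 → P.
Square: lon ⌊5.65/2⌋ = 2; lat ⌊8.59/1⌋ = 8.

LP28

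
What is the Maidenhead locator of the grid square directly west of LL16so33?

Longitude extended square 3; −1 → 2.
The latitude characters are unchanged.

LL16so23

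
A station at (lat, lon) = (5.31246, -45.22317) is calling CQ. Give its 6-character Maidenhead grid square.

GJ75jh

Add 180° to longitude and 90° to latitude: 134.7768, 95.3125.
Field (20°×10°, letters A–R): 134.7768/20 → 6 → G, 95.3125/10 → 9 → J; chars GJ.
Square (2°×1°, digits 0–9): 14.7768/2 → 7, 5.3125/1 → 5; chars 75.
Subsquare (5′×2.5′, letters a–x): 0.7768/0.0833333 → 9 → j, 0.3125/0.0416667 → 7 → h; chars jh.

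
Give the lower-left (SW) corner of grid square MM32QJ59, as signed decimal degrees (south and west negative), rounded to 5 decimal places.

32.41250, 67.37500

Field M=12, M=12: +12·20° lon, +12·10° lat → SW at lon 60°, lat 30°.
Square 3, 2: +3·2° lon, +2·1° lat → SW at lon 66°, lat 32°.
Subsquare q=16, j=9: +16·0.0833333° lon, +9·0.0416667° lat → SW at lon 67.3333°, lat 32.375°.
Extended square 5, 9: +5·0.00833333° lon, +9·0.00416667° lat → SW at lon 67.375°, lat 32.4125°.
latitude 32.41250, longitude 67.37500.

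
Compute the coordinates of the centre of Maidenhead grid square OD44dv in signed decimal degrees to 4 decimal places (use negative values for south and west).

-55.1042, 108.2917

Field O=14, D=3: +14·20° lon, +3·10° lat → SW at lon 100°, lat -60°.
Square 4, 4: +4·2° lon, +4·1° lat → SW at lon 108°, lat -56°.
Subsquare d=3, v=21: +3·0.0833333° lon, +21·0.0416667° lat → SW at lon 108.25°, lat -55.125°.
Cell spans 0.0833333° lon × 0.0416667° lat. Centre is SW corner plus half of each.
latitude -55.1042, longitude 108.2917.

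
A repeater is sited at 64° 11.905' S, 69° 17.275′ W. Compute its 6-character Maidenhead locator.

FC55it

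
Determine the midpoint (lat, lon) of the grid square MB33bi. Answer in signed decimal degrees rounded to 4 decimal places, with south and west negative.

-76.6458, 66.1250

Field M=12, B=1: +12·20° lon, +1·10° lat → SW at lon 60°, lat -80°.
Square 3, 3: +3·2° lon, +3·1° lat → SW at lon 66°, lat -77°.
Subsquare b=1, i=8: +1·0.0833333° lon, +8·0.0416667° lat → SW at lon 66.0833°, lat -76.6667°.
Cell spans 0.0833333° lon × 0.0416667° lat. Centre is SW corner plus half of each.
latitude -76.6458, longitude 66.1250.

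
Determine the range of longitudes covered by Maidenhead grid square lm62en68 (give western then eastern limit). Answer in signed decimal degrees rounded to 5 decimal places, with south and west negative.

Field L=11, M=12: +11·20° lon, +12·10° lat → SW at lon 40°, lat 30°.
Square 6, 2: +6·2° lon, +2·1° lat → SW at lon 52°, lat 32°.
Subsquare e=4, n=13: +4·0.0833333° lon, +13·0.0416667° lat → SW at lon 52.3333°, lat 32.5417°.
Extended square 6, 8: +6·0.00833333° lon, +8·0.00416667° lat → SW at lon 52.3833°, lat 32.575°.
Cell spans 0.00833333° lon × 0.00416667° lat.
west 52.38333, east 52.39167.

52.38333, 52.39167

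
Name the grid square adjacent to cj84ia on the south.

CJ83ix

Latitude subsquare a = 0; −1 → -1, wraps to 23 = x, carry into square.
Latitude square 4; −1 → 3.
The longitude characters are unchanged.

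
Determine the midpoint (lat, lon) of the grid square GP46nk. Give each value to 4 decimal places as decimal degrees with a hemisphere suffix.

66.4375° N, 50.8750° W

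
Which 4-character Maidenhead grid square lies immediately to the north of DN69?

DO60

Latitude square 9; +1 → 10, wraps to 0, carry into field.
Latitude field N = 13; +1 → 14 = O.
The longitude characters are unchanged.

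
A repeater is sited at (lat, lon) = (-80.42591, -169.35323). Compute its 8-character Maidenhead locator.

Offset from 180°W / 90°S: lon 10.64677°, lat 9.57409°.
Field: 10.64677/20 → 0 → A, 9.57409/10 → 0 → A; chars AA.
Square: 10.64677/2 → 5, 9.57409/1 → 9; chars 59.
Subsquare: 0.64677/0.0833333 → 7 → h, 0.57409/0.0416667 → 13 → n; chars hn.
Extended square: 0.06344/0.00833333 → 7, 0.03242/0.00416667 → 7; chars 77.

AA59hn77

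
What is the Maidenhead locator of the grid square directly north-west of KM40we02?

Longitude extended square 0; −1 → -1, wraps to 9, carry into subsquare.
Longitude subsquare w = 22; −1 → 21 = v.
Latitude extended square 2; +1 → 3.

KM40ve93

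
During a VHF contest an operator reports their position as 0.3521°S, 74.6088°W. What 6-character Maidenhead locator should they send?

Add 180° to longitude and 90° to latitude: 105.3912, 89.6479.
Field (20°×10°, letters A–R): 105.3912/20 → 5 → F, 89.6479/10 → 8 → I; chars FI.
Square (2°×1°, digits 0–9): 5.3912/2 → 2, 9.6479/1 → 9; chars 29.
Subsquare (5′×2.5′, letters a–x): 1.3912/0.0833333 → 16 → q, 0.6479/0.0416667 → 15 → p; chars qp.

FI29qp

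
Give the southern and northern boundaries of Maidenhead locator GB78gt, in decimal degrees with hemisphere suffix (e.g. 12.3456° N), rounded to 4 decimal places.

Field G=6, B=1: +6·20° lon, +1·10° lat → SW at lon -60°, lat -80°.
Square 7, 8: +7·2° lon, +8·1° lat → SW at lon -46°, lat -72°.
Subsquare g=6, t=19: +6·0.0833333° lon, +19·0.0416667° lat → SW at lon -45.5°, lat -71.2083°.
Cell spans 0.0833333° lon × 0.0416667° lat.
south 71.2083° S, north 71.1667° S.

71.2083° S, 71.1667° S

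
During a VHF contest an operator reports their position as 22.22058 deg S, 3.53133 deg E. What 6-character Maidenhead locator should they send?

JG17ss

Offset from 180°W / 90°S: lon 183.5313°, lat 67.7794°.
Field: 183.5313/20 → 9 → J, 67.7794/10 → 6 → G; chars JG.
Square: 3.5313/2 → 1, 7.7794/1 → 7; chars 17.
Subsquare: 1.5313/0.0833333 → 18 → s, 0.7794/0.0416667 → 18 → s; chars ss.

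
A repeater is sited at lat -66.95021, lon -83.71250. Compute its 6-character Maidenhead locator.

EC83db

Shift to the Maidenhead origin (180°W, 90°S): lon 96.2875, lat 23.0498.
Field: lon ⌊96.2875/20⌋ = 4 → E; lat ⌊23.0498/10⌋ = 2 → C.
Square: lon ⌊16.2875/2⌋ = 8; lat ⌊3.0498/1⌋ = 3.
Subsquare: lon ⌊0.2875/0.0833333⌋ = 3 → d; lat ⌊0.0498/0.0416667⌋ = 1 → b.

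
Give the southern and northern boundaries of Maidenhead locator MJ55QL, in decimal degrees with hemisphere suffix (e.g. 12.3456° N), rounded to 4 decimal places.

5.4583° N, 5.5000° N

Field M=12, J=9: +12·20° lon, +9·10° lat → SW at lon 60°, lat 0°.
Square 5, 5: +5·2° lon, +5·1° lat → SW at lon 70°, lat 5°.
Subsquare q=16, l=11: +16·0.0833333° lon, +11·0.0416667° lat → SW at lon 71.3333°, lat 5.45833°.
Cell spans 0.0833333° lon × 0.0416667° lat.
south 5.4583° N, north 5.5000° N.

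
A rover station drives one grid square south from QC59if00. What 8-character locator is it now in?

QC59ie09

Latitude extended square 0; −1 → -1, wraps to 9, carry into subsquare.
Latitude subsquare f = 5; −1 → 4 = e.
The longitude characters are unchanged.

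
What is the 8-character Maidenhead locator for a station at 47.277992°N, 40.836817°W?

GN97ng96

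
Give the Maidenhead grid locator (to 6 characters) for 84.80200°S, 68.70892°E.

Add 180° to longitude and 90° to latitude: 248.7089, 5.1980.
Field: lon ⌊248.7089/20⌋ = 12 → M; lat ⌊5.1980/10⌋ = 0 → A.
Square: lon ⌊8.7089/2⌋ = 4; lat ⌊5.1980/1⌋ = 5.
Subsquare: lon ⌊0.7089/0.0833333⌋ = 8 → i; lat ⌊0.1980/0.0416667⌋ = 4 → e.

MA45ie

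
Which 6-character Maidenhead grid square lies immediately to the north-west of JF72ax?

JF63xa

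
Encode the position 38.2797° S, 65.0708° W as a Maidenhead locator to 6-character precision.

FF71lr

Offset from 180°W / 90°S: lon 114.9292°, lat 51.7203°.
Field (20°×10°, letters A–R): 114.9292/20 → 5 → F, 51.7203/10 → 5 → F; chars FF.
Square (2°×1°, digits 0–9): 14.9292/2 → 7, 1.7203/1 → 1; chars 71.
Subsquare (5′×2.5′, letters a–x): 0.9292/0.0833333 → 11 → l, 0.7203/0.0416667 → 17 → r; chars lr.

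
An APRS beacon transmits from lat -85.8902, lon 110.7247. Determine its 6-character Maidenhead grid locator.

Offset from 180°W / 90°S: lon 290.7247°, lat 4.1098°.
Field: lon ⌊290.7247/20⌋ = 14 → O; lat ⌊4.1098/10⌋ = 0 → A.
Square: lon ⌊10.7247/2⌋ = 5; lat ⌊4.1098/1⌋ = 4.
Subsquare: lon ⌊0.7247/0.0833333⌋ = 8 → i; lat ⌊0.1098/0.0416667⌋ = 2 → c.

OA54ic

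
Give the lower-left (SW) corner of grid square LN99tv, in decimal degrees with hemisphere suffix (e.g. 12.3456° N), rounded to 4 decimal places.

Field L=11, N=13: +11·20° lon, +13·10° lat → SW at lon 40°, lat 40°.
Square 9, 9: +9·2° lon, +9·1° lat → SW at lon 58°, lat 49°.
Subsquare t=19, v=21: +19·0.0833333° lon, +21·0.0416667° lat → SW at lon 59.5833°, lat 49.875°.
latitude 49.8750° N, longitude 59.5833° E.

49.8750° N, 59.5833° E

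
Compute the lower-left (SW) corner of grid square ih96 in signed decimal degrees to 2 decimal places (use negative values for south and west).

Field I=8, H=7: +8·20° lon, +7·10° lat → SW at lon -20°, lat -20°.
Square 9, 6: +9·2° lon, +6·1° lat → SW at lon -2°, lat -14°.
latitude -14.00, longitude -2.00.

-14.00, -2.00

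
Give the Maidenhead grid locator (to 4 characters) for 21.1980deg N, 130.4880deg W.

CL41

Add 180° to longitude and 90° to latitude: 49.51, 111.20.
Field: lon ⌊49.51/20⌋ = 2 → C; lat ⌊111.20/10⌋ = 11 → L.
Square: lon ⌊9.51/2⌋ = 4; lat ⌊1.20/1⌋ = 1.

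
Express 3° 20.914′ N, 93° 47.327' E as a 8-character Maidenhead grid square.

Offset from 180°W / 90°S: lon 273.78878°, lat 93.34857°.
Field (20°×10°, letters A–R): lon ⌊273.78878/20⌋ = 13 → N; lat ⌊93.34857/10⌋ = 9 → J.
Square (2°×1°, digits 0–9): lon ⌊13.78878/2⌋ = 6; lat ⌊3.34857/1⌋ = 3.
Subsquare (5′×2.5′, letters a–x): lon ⌊1.78878/0.0833333⌋ = 21 → v; lat ⌊0.34857/0.0416667⌋ = 8 → i.
Extended square (30″×15″, digits 0–9): lon ⌊0.03878/0.00833333⌋ = 4; lat ⌊0.01523/0.00416667⌋ = 3.

NJ63vi43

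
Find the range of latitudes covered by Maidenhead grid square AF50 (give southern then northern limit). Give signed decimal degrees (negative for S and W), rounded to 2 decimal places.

-40.00, -39.00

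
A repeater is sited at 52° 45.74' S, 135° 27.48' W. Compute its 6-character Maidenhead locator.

Offset from 180°W / 90°S: lon 44.5420°, lat 37.2377°.
Field (20°×10°, letters A–R): lon ⌊44.5420/20⌋ = 2 → C; lat ⌊37.2377/10⌋ = 3 → D.
Square (2°×1°, digits 0–9): lon ⌊4.5420/2⌋ = 2; lat ⌊7.2377/1⌋ = 7.
Subsquare (5′×2.5′, letters a–x): lon ⌊0.5420/0.0833333⌋ = 6 → g; lat ⌊0.2377/0.0416667⌋ = 5 → f.

CD27gf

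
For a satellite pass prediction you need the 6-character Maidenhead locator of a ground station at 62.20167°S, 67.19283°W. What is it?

FC67jt

Offset from 180°W / 90°S: lon 112.8072°, lat 27.7983°.
Field (20°×10°, letters A–R): lon ⌊112.8072/20⌋ = 5 → F; lat ⌊27.7983/10⌋ = 2 → C.
Square (2°×1°, digits 0–9): lon ⌊12.8072/2⌋ = 6; lat ⌊7.7983/1⌋ = 7.
Subsquare (5′×2.5′, letters a–x): lon ⌊0.8072/0.0833333⌋ = 9 → j; lat ⌊0.7983/0.0416667⌋ = 19 → t.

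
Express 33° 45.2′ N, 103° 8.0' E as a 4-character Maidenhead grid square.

Add 180° to longitude and 90° to latitude: 283.13, 123.75.
Field: lon ⌊283.13/20⌋ = 14 → O; lat ⌊123.75/10⌋ = 12 → M.
Square: lon ⌊3.13/2⌋ = 1; lat ⌊3.75/1⌋ = 3.

OM13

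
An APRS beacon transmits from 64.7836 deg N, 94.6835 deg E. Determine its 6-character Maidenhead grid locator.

Offset from 180°W / 90°S: lon 274.6835°, lat 154.7836°.
Field (20°×10°, letters A–R): 274.6835/20 → 13 → N, 154.7836/10 → 15 → P; chars NP.
Square (2°×1°, digits 0–9): 14.6835/2 → 7, 4.7836/1 → 4; chars 74.
Subsquare (5′×2.5′, letters a–x): 0.6835/0.0833333 → 8 → i, 0.7836/0.0416667 → 18 → s; chars is.

NP74is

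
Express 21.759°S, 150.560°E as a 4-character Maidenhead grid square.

QG58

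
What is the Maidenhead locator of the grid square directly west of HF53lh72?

HF53lh62

Longitude extended square 7; −1 → 6.
The latitude characters are unchanged.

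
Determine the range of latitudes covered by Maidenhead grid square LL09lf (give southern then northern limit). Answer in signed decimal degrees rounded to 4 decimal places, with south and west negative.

Field L=11, L=11: +11·20° lon, +11·10° lat → SW at lon 40°, lat 20°.
Square 0, 9: +0·2° lon, +9·1° lat → SW at lon 40°, lat 29°.
Subsquare l=11, f=5: +11·0.0833333° lon, +5·0.0416667° lat → SW at lon 40.9167°, lat 29.2083°.
Cell spans 0.0833333° lon × 0.0416667° lat.
south 29.2083, north 29.2500.

29.2083, 29.2500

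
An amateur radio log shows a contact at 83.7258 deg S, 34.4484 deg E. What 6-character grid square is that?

KA76fg

Shift to the Maidenhead origin (180°W, 90°S): lon 214.4484, lat 6.2742.
Field: lon ⌊214.4484/20⌋ = 10 → K; lat ⌊6.2742/10⌋ = 0 → A.
Square: lon ⌊14.4484/2⌋ = 7; lat ⌊6.2742/1⌋ = 6.
Subsquare: lon ⌊0.4484/0.0833333⌋ = 5 → f; lat ⌊0.2742/0.0416667⌋ = 6 → g.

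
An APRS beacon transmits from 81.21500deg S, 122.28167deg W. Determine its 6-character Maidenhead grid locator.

Shift to the Maidenhead origin (180°W, 90°S): lon 57.7183, lat 8.7850.
Field: 57.7183/20 → 2 → C, 8.7850/10 → 0 → A; chars CA.
Square: 17.7183/2 → 8, 8.7850/1 → 8; chars 88.
Subsquare: 1.7183/0.0833333 → 20 → u, 0.7850/0.0416667 → 18 → s; chars us.

CA88us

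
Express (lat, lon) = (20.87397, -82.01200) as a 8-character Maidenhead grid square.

EL80xu89

Shift to the Maidenhead origin (180°W, 90°S): lon 97.98800, lat 110.87397.
Field: lon ⌊97.98800/20⌋ = 4 → E; lat ⌊110.87397/10⌋ = 11 → L.
Square: lon ⌊17.98800/2⌋ = 8; lat ⌊0.87397/1⌋ = 0.
Subsquare: lon ⌊1.98800/0.0833333⌋ = 23 → x; lat ⌊0.87397/0.0416667⌋ = 20 → u.
Extended square: lon ⌊0.07133/0.00833333⌋ = 8; lat ⌊0.04064/0.00416667⌋ = 9.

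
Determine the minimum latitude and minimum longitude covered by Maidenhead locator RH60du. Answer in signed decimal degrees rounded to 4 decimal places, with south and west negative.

Field R=17, H=7: +17·20° lon, +7·10° lat → SW at lon 160°, lat -20°.
Square 6, 0: +6·2° lon, +0·1° lat → SW at lon 172°, lat -20°.
Subsquare d=3, u=20: +3·0.0833333° lon, +20·0.0416667° lat → SW at lon 172.25°, lat -19.1667°.
latitude -19.1667, longitude 172.2500.

-19.1667, 172.2500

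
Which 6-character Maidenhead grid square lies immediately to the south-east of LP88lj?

LP88mi

Longitude subsquare l = 11; +1 → 12 = m.
Latitude subsquare j = 9; −1 → 8 = i.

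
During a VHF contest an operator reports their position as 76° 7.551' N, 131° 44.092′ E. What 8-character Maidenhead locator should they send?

PQ56ud80

Shift to the Maidenhead origin (180°W, 90°S): lon 311.73487, lat 166.12585.
Field: 311.73487/20 → 15 → P, 166.12585/10 → 16 → Q; chars PQ.
Square: 11.73487/2 → 5, 6.12585/1 → 6; chars 56.
Subsquare: 1.73487/0.0833333 → 20 → u, 0.12585/0.0416667 → 3 → d; chars ud.
Extended square: 0.06820/0.00833333 → 8, 0.00085/0.00416667 → 0; chars 80.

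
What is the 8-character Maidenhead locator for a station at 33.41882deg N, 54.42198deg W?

GM23sk90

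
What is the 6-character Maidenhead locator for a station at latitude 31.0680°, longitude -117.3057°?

Offset from 180°W / 90°S: lon 62.6943°, lat 121.0680°.
Field: lon ⌊62.6943/20⌋ = 3 → D; lat ⌊121.0680/10⌋ = 12 → M.
Square: lon ⌊2.6943/2⌋ = 1; lat ⌊1.0680/1⌋ = 1.
Subsquare: lon ⌊0.6943/0.0833333⌋ = 8 → i; lat ⌊0.0680/0.0416667⌋ = 1 → b.

DM11ib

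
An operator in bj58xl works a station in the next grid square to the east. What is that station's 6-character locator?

BJ68al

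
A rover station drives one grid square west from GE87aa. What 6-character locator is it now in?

GE77xa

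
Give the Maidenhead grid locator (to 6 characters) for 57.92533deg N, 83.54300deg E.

NO17sw

Shift to the Maidenhead origin (180°W, 90°S): lon 263.5430, lat 147.9253.
Field: lon ⌊263.5430/20⌋ = 13 → N; lat ⌊147.9253/10⌋ = 14 → O.
Square: lon ⌊3.5430/2⌋ = 1; lat ⌊7.9253/1⌋ = 7.
Subsquare: lon ⌊1.5430/0.0833333⌋ = 18 → s; lat ⌊0.9253/0.0416667⌋ = 22 → w.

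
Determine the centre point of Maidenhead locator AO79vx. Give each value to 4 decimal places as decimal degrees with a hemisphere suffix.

Field A=0, O=14: +0·20° lon, +14·10° lat → SW at lon -180°, lat 50°.
Square 7, 9: +7·2° lon, +9·1° lat → SW at lon -166°, lat 59°.
Subsquare v=21, x=23: +21·0.0833333° lon, +23·0.0416667° lat → SW at lon -164.25°, lat 59.9583°.
Cell spans 0.0833333° lon × 0.0416667° lat. Centre is SW corner plus half of each.
latitude 59.9792° N, longitude 164.2083° W.

59.9792° N, 164.2083° W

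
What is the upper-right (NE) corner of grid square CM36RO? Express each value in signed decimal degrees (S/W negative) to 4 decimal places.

36.6250, -132.5000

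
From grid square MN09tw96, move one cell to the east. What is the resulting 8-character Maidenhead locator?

MN09uw06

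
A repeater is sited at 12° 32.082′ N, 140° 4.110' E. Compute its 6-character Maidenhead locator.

QK02am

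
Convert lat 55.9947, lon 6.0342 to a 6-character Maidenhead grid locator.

JO35ax

Offset from 180°W / 90°S: lon 186.0342°, lat 145.9947°.
Field: 186.0342/20 → 9 → J, 145.9947/10 → 14 → O; chars JO.
Square: 6.0342/2 → 3, 5.9947/1 → 5; chars 35.
Subsquare: 0.0342/0.0833333 → 0 → a, 0.9947/0.0416667 → 23 → x; chars ax.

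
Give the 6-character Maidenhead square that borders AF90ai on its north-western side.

AF80xj

Longitude subsquare a = 0; −1 → -1, wraps to 23 = x, carry into square.
Longitude square 9; −1 → 8.
Latitude subsquare i = 8; +1 → 9 = j.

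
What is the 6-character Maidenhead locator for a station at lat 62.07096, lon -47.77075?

GP62cb

Offset from 180°W / 90°S: lon 132.2293°, lat 152.0710°.
Field: lon ⌊132.2293/20⌋ = 6 → G; lat ⌊152.0710/10⌋ = 15 → P.
Square: lon ⌊12.2293/2⌋ = 6; lat ⌊2.0710/1⌋ = 2.
Subsquare: lon ⌊0.2293/0.0833333⌋ = 2 → c; lat ⌊0.0710/0.0416667⌋ = 1 → b.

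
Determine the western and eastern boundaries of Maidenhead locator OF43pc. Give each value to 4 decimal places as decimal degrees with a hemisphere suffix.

Field O=14, F=5: +14·20° lon, +5·10° lat → SW at lon 100°, lat -40°.
Square 4, 3: +4·2° lon, +3·1° lat → SW at lon 108°, lat -37°.
Subsquare p=15, c=2: +15·0.0833333° lon, +2·0.0416667° lat → SW at lon 109.25°, lat -36.9167°.
Cell spans 0.0833333° lon × 0.0416667° lat.
west 109.2500° E, east 109.3333° E.

109.2500° E, 109.3333° E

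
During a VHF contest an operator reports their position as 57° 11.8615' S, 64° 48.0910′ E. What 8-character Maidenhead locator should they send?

Shift to the Maidenhead origin (180°W, 90°S): lon 244.80152, lat 32.80231.
Field (20°×10°, letters A–R): 244.80152/20 → 12 → M, 32.80231/10 → 3 → D; chars MD.
Square (2°×1°, digits 0–9): 4.80152/2 → 2, 2.80231/1 → 2; chars 22.
Subsquare (5′×2.5′, letters a–x): 0.80152/0.0833333 → 9 → j, 0.80231/0.0416667 → 19 → t; chars jt.
Extended square (30″×15″, digits 0–9): 0.05152/0.00833333 → 6, 0.01064/0.00416667 → 2; chars 62.

MD22jt62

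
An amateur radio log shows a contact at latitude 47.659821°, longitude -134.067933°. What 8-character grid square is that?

CN27xp18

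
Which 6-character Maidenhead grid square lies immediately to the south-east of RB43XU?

Longitude subsquare x = 23; +1 → 24, wraps to 0 = a, carry into square.
Longitude square 4; +1 → 5.
Latitude subsquare u = 20; −1 → 19 = t.

RB53at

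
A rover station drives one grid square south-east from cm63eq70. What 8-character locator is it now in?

CM63ep89

Longitude extended square 7; +1 → 8.
Latitude extended square 0; −1 → -1, wraps to 9, carry into subsquare.
Latitude subsquare q = 16; −1 → 15 = p.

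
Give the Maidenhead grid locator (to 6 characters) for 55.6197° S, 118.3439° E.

OD94ej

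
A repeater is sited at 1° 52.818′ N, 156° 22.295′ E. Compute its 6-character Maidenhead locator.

Offset from 180°W / 90°S: lon 336.3716°, lat 91.8803°.
Field (20°×10°, letters A–R): 336.3716/20 → 16 → Q, 91.8803/10 → 9 → J; chars QJ.
Square (2°×1°, digits 0–9): 16.3716/2 → 8, 1.8803/1 → 1; chars 81.
Subsquare (5′×2.5′, letters a–x): 0.3716/0.0833333 → 4 → e, 0.8803/0.0416667 → 21 → v; chars ev.

QJ81ev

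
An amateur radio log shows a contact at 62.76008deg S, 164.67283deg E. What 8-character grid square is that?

Offset from 180°W / 90°S: lon 344.67283°, lat 27.23992°.
Field (20°×10°, letters A–R): 344.67283/20 → 17 → R, 27.23992/10 → 2 → C; chars RC.
Square (2°×1°, digits 0–9): 4.67283/2 → 2, 7.23992/1 → 7; chars 27.
Subsquare (5′×2.5′, letters a–x): 0.67283/0.0833333 → 8 → i, 0.23992/0.0416667 → 5 → f; chars if.
Extended square (30″×15″, digits 0–9): 0.00616/0.00833333 → 0, 0.03159/0.00416667 → 7; chars 07.

RC27if07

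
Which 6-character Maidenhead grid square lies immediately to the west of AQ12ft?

Longitude subsquare f = 5; −1 → 4 = e.
The latitude characters are unchanged.

AQ12et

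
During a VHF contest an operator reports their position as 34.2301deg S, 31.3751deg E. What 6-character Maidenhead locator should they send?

Shift to the Maidenhead origin (180°W, 90°S): lon 211.3751, lat 55.7699.
Field: lon ⌊211.3751/20⌋ = 10 → K; lat ⌊55.7699/10⌋ = 5 → F.
Square: lon ⌊11.3751/2⌋ = 5; lat ⌊5.7699/1⌋ = 5.
Subsquare: lon ⌊1.3751/0.0833333⌋ = 16 → q; lat ⌊0.7699/0.0416667⌋ = 18 → s.

KF55qs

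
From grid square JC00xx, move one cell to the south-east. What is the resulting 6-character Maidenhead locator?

Longitude subsquare x = 23; +1 → 24, wraps to 0 = a, carry into square.
Longitude square 0; +1 → 1.
Latitude subsquare x = 23; −1 → 22 = w.

JC10aw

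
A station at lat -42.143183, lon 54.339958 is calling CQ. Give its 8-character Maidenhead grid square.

Shift to the Maidenhead origin (180°W, 90°S): lon 234.33996, lat 47.85682.
Field: lon ⌊234.33996/20⌋ = 11 → L; lat ⌊47.85682/10⌋ = 4 → E.
Square: lon ⌊14.33996/2⌋ = 7; lat ⌊7.85682/1⌋ = 7.
Subsquare: lon ⌊0.33996/0.0833333⌋ = 4 → e; lat ⌊0.85682/0.0416667⌋ = 20 → u.
Extended square: lon ⌊0.00662/0.00833333⌋ = 0; lat ⌊0.02348/0.00416667⌋ = 5.

LE77eu05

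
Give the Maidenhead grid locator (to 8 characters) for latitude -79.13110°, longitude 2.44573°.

JB10fu38

Offset from 180°W / 90°S: lon 182.44573°, lat 10.86890°.
Field: lon ⌊182.44573/20⌋ = 9 → J; lat ⌊10.86890/10⌋ = 1 → B.
Square: lon ⌊2.44573/2⌋ = 1; lat ⌊0.86890/1⌋ = 0.
Subsquare: lon ⌊0.44573/0.0833333⌋ = 5 → f; lat ⌊0.86890/0.0416667⌋ = 20 → u.
Extended square: lon ⌊0.02906/0.00833333⌋ = 3; lat ⌊0.03557/0.00416667⌋ = 8.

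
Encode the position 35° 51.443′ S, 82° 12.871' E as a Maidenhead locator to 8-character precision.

NF14cd54

Add 180° to longitude and 90° to latitude: 262.21452, 54.14262.
Field (20°×10°, letters A–R): 262.21452/20 → 13 → N, 54.14262/10 → 5 → F; chars NF.
Square (2°×1°, digits 0–9): 2.21452/2 → 1, 4.14262/1 → 4; chars 14.
Subsquare (5′×2.5′, letters a–x): 0.21452/0.0833333 → 2 → c, 0.14262/0.0416667 → 3 → d; chars cd.
Extended square (30″×15″, digits 0–9): 0.04785/0.00833333 → 5, 0.01762/0.00416667 → 4; chars 54.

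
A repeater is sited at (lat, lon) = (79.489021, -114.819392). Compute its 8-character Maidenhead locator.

DQ29ol17

Shift to the Maidenhead origin (180°W, 90°S): lon 65.18061, lat 169.48902.
Field (20°×10°, letters A–R): lon ⌊65.18061/20⌋ = 3 → D; lat ⌊169.48902/10⌋ = 16 → Q.
Square (2°×1°, digits 0–9): lon ⌊5.18061/2⌋ = 2; lat ⌊9.48902/1⌋ = 9.
Subsquare (5′×2.5′, letters a–x): lon ⌊1.18061/0.0833333⌋ = 14 → o; lat ⌊0.48902/0.0416667⌋ = 11 → l.
Extended square (30″×15″, digits 0–9): lon ⌊0.01394/0.00833333⌋ = 1; lat ⌊0.03069/0.00416667⌋ = 7.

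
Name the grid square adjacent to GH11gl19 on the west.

GH11gl09

Longitude extended square 1; −1 → 0.
The latitude characters are unchanged.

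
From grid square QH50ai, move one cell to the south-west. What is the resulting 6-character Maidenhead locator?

Longitude subsquare a = 0; −1 → -1, wraps to 23 = x, carry into square.
Longitude square 5; −1 → 4.
Latitude subsquare i = 8; −1 → 7 = h.

QH40xh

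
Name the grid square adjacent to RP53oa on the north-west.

RP53nb

Longitude subsquare o = 14; −1 → 13 = n.
Latitude subsquare a = 0; +1 → 1 = b.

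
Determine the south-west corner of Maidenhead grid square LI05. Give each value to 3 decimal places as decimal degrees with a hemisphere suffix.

5.000° S, 40.000° E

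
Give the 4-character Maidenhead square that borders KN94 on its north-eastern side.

LN05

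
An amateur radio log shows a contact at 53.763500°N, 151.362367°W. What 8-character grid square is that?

Add 180° to longitude and 90° to latitude: 28.63763, 143.76350.
Field: 28.63763/20 → 1 → B, 143.76350/10 → 14 → O; chars BO.
Square: 8.63763/2 → 4, 3.76350/1 → 3; chars 43.
Subsquare: 0.63763/0.0833333 → 7 → h, 0.76350/0.0416667 → 18 → s; chars hs.
Extended square: 0.05430/0.00833333 → 6, 0.01350/0.00416667 → 3; chars 63.

BO43hs63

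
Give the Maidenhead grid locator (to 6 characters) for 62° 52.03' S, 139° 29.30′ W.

Shift to the Maidenhead origin (180°W, 90°S): lon 40.5117, lat 27.1328.
Field: lon ⌊40.5117/20⌋ = 2 → C; lat ⌊27.1328/10⌋ = 2 → C.
Square: lon ⌊0.5117/2⌋ = 0; lat ⌊7.1328/1⌋ = 7.
Subsquare: lon ⌊0.5117/0.0833333⌋ = 6 → g; lat ⌊0.1328/0.0416667⌋ = 3 → d.

CC07gd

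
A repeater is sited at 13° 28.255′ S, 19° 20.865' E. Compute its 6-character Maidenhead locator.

JH96qm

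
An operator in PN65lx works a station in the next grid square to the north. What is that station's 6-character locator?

PN66la

Latitude subsquare x = 23; +1 → 24, wraps to 0 = a, carry into square.
Latitude square 5; +1 → 6.
The longitude characters are unchanged.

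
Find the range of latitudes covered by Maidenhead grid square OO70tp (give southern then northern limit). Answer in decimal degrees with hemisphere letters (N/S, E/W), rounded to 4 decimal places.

50.6250° N, 50.6667° N

Field O=14, O=14: +14·20° lon, +14·10° lat → SW at lon 100°, lat 50°.
Square 7, 0: +7·2° lon, +0·1° lat → SW at lon 114°, lat 50°.
Subsquare t=19, p=15: +19·0.0833333° lon, +15·0.0416667° lat → SW at lon 115.583°, lat 50.625°.
Cell spans 0.0833333° lon × 0.0416667° lat.
south 50.6250° N, north 50.6667° N.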